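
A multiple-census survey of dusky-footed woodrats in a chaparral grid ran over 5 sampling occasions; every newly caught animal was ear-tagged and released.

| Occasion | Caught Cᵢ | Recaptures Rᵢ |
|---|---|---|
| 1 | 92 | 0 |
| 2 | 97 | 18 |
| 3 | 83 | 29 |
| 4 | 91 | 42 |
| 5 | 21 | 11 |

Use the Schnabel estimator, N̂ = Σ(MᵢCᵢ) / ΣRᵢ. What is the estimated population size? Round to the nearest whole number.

N ≈ 493

Marked at large before each occasion: Mᵢ = Σⱼ<ᵢ (Cⱼ − Rⱼ) → M1=0, M2=92, M3=171, M4=225, M5=274
Σ MᵢCᵢ = 0·92 + 92·97 + 171·83 + 225·91 + 274·21 = 0 + 8924 + 14193 + 20475 + 5754 = 49346
Σ Rᵢ = 0 + 18 + 29 + 42 + 11 = 100
N̂ = 49346 / 100 ≈ 493.46 → 493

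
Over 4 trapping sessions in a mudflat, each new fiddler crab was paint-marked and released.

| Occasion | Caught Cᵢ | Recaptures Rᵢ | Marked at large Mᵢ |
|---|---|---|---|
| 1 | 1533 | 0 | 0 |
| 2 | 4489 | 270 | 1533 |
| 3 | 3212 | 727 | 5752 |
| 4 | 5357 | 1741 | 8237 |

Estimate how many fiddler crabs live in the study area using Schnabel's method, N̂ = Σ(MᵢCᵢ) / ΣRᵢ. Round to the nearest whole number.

N ≈ 25,377

Σ MᵢCᵢ = 0·1533 + 1533·4489 + 5752·3212 + 8237·5357 = 0 + 6881637 + 18475424 + 44125609 = 69482670
Σ Rᵢ = 0 + 270 + 727 + 1741 = 2738
N̂ = 69482670 / 2738 ≈ 25377.2 → 25377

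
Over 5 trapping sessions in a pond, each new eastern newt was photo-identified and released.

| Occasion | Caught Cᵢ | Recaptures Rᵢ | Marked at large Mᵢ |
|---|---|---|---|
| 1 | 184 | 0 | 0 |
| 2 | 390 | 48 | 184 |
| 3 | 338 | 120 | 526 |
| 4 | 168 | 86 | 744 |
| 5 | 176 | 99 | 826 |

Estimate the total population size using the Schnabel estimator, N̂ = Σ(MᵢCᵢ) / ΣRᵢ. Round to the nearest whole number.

N ≈ 1473

Σ MᵢCᵢ = 0·184 + 184·390 + 526·338 + 744·168 + 826·176 = 0 + 71760 + 177788 + 124992 + 145376 = 519916
Σ Rᵢ = 0 + 48 + 120 + 86 + 99 = 353
N̂ = 519916 / 353 ≈ 1472.8 → 1473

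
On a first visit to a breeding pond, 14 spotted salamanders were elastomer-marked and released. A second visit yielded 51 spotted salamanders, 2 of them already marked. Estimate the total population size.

N = 357

If marked individuals mix randomly, R/C ≈ M/N, giving N ≈ M·C/R.
N = (14 × 51) / 2 = 714 / 2 = 357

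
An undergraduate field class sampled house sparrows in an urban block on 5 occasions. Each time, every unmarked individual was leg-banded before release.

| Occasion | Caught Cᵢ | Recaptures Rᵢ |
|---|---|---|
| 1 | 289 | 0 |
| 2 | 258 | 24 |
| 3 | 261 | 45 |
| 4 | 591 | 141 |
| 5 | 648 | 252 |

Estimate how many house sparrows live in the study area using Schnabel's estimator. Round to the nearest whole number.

Marked at large before each occasion: Mᵢ = Σⱼ<ᵢ (Cⱼ − Rⱼ) → M1=0, M2=289, M3=523, M4=739, M5=1189
Σ MᵢCᵢ = 0·289 + 289·258 + 523·261 + 739·591 + 1189·648 = 0 + 74562 + 136503 + 436749 + 770472 = 1418286
Σ Rᵢ = 0 + 24 + 45 + 141 + 252 = 462
N̂ = 1418286 / 462 ≈ 3069.9 → 3070

N ≈ 3070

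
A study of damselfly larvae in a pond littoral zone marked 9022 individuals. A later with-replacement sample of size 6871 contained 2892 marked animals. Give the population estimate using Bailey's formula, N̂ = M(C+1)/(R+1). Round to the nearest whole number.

N̂ = 9022·(6871+1)/(2892+1) = 9022·6872/2893 = 61999184/2893 ≈ 21430.8 → 21431

N ≈ 21,431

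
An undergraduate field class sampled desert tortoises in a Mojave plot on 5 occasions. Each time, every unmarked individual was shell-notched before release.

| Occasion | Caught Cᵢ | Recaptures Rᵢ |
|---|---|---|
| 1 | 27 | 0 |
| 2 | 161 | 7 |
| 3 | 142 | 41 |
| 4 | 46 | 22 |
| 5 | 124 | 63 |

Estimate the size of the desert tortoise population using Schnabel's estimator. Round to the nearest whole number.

Marked at large before each occasion: Mᵢ = Σⱼ<ᵢ (Cⱼ − Rⱼ) → M1=0, M2=27, M3=181, M4=282, M5=306
Σ MᵢCᵢ = 0·27 + 27·161 + 181·142 + 282·46 + 306·124 = 0 + 4347 + 25702 + 12972 + 37944 = 80965
Σ Rᵢ = 0 + 7 + 41 + 22 + 63 = 133
N̂ = 80965 / 133 ≈ 608.8 → 609

N ≈ 609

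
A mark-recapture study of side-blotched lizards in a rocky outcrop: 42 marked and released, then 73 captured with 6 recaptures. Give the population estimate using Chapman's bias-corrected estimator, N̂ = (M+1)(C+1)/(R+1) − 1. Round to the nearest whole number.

N̂ = (42+1)(73+1)/(6+1) − 1 = 43·74/7 − 1
= 3182/7 − 1 ≈ 454.6 − 1 ≈ 453.6 → 454

N ≈ 454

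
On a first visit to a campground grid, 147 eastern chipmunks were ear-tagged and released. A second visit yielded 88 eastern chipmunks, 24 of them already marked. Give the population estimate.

N = (147 × 88) / 24 = 12936 / 24 = 539

N = 539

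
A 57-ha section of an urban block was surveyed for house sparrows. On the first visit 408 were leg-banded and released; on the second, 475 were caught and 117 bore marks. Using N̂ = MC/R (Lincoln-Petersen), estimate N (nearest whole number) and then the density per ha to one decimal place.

N̂ = 408·475/117 = 193800/117 ≈ 1656.4 → 1656
Density = N̂ / area = 1656 / 57 ≈ 29.05 → 29.1 per ha

density ≈ 29.1 house sparrows per ha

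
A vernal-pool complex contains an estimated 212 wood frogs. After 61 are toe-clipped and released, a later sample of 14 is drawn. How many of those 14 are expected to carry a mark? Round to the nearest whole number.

The marked fraction of the population is 61/212, so in a sample of 14 expect C·(M/N) marked.
E[R] = 61 × 14 / 212 = 854 / 212 ≈ 4.0 → 4

expected recaptures ≈ 4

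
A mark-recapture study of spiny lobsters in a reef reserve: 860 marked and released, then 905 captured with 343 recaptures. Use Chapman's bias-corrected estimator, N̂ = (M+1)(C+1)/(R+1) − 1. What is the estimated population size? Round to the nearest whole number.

N̂ = (860+1)(905+1)/(343+1) − 1 = 861·906/344 − 1
= 780066/344 − 1 ≈ 2267.6 − 1 ≈ 2266.6 → 2267

N ≈ 2267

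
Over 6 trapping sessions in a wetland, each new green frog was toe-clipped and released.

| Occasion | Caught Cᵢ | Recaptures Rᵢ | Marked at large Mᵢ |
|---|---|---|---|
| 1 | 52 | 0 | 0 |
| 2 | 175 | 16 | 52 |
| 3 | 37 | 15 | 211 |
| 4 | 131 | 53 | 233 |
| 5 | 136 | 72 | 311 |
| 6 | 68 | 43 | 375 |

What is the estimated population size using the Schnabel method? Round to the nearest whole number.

Σ MᵢCᵢ = 0·52 + 52·175 + 211·37 + 233·131 + 311·136 + 375·68 = 0 + 9100 + 7807 + 30523 + 42296 + 25500 = 115226
Σ Rᵢ = 0 + 16 + 15 + 53 + 72 + 43 = 199
N̂ = 115226 / 199 ≈ 579.0 → 579

N ≈ 579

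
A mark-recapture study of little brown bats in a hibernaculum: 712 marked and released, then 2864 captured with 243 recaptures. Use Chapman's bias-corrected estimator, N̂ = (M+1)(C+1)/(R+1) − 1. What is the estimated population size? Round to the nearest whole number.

N ≈ 8371

N̂ = (712+1)(2864+1)/(243+1) − 1 = 713·2865/244 − 1
= 2042745/244 − 1 ≈ 8371.9 − 1 ≈ 8370.9 → 8371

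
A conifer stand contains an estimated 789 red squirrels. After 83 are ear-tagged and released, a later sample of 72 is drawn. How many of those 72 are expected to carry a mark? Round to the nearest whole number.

Expected recaptures E[R] = M·C / N.
E[R] = 83 × 72 / 789 = 5976 / 789 ≈ 7.6 → 8

expected recaptures ≈ 8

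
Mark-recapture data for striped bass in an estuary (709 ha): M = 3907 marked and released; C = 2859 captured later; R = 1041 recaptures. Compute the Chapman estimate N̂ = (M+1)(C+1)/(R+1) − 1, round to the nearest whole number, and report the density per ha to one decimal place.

density ≈ 15.1 striped bass per ha

N̂ = 3908·2860/1042 − 1 = 11176880/1042 − 1 ≈ 10725.4 → 10725
Density = N̂ / area = 10725 / 709 ≈ 15.13 → 15.1 per ha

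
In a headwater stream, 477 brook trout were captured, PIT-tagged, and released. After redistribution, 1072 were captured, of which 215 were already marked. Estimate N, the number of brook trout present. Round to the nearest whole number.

N = (477 × 1072) / 215 = 511344 / 215 ≈ 2378.3 → 2378

N ≈ 2378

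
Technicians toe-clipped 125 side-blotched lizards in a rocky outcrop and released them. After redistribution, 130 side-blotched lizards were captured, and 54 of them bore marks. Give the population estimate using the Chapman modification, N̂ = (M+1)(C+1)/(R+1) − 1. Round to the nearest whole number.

N̂ = (125+1)(130+1)/(54+1) − 1 = 126·131/55 − 1
= 16506/55 − 1 ≈ 300.1 − 1 ≈ 299.1 → 299

N ≈ 299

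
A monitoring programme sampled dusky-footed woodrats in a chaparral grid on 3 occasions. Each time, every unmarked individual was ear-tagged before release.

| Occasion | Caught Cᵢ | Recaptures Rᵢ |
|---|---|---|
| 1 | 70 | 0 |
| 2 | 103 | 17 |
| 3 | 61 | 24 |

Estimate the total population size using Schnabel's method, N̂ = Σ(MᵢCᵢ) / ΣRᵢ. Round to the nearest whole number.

Marked at large before each occasion: Mᵢ = Σⱼ<ᵢ (Cⱼ − Rⱼ) → M1=0, M2=70, M3=156
Σ MᵢCᵢ = 0·70 + 70·103 + 156·61 = 0 + 7210 + 9516 = 16726
Σ Rᵢ = 0 + 17 + 24 = 41
N̂ = 16726 / 41 ≈ 408.0 → 408

N ≈ 408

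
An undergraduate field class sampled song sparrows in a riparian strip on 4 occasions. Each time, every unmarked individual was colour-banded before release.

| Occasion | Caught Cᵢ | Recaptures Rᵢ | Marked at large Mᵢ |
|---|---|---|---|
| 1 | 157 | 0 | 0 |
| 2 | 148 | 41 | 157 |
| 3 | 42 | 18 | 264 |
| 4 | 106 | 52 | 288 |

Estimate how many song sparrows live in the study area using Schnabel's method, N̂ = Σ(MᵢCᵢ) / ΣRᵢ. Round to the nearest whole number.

Σ MᵢCᵢ = 0·157 + 157·148 + 264·42 + 288·106 = 0 + 23236 + 11088 + 30528 = 64852
Σ Rᵢ = 0 + 41 + 18 + 52 = 111
N̂ = 64852 / 111 ≈ 584.3 → 584

N ≈ 584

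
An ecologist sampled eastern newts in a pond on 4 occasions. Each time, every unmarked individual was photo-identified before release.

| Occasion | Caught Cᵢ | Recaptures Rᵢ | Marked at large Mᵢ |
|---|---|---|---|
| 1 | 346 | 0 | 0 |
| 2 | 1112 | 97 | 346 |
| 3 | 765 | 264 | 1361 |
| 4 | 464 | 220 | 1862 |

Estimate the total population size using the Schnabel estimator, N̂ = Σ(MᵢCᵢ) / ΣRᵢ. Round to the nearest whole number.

Σ MᵢCᵢ = 0·346 + 346·1112 + 1361·765 + 1862·464 = 0 + 384752 + 1041165 + 863968 = 2289885
Σ Rᵢ = 0 + 97 + 264 + 220 = 581
N̂ = 2289885 / 581 ≈ 3941.3 → 3941

N ≈ 3941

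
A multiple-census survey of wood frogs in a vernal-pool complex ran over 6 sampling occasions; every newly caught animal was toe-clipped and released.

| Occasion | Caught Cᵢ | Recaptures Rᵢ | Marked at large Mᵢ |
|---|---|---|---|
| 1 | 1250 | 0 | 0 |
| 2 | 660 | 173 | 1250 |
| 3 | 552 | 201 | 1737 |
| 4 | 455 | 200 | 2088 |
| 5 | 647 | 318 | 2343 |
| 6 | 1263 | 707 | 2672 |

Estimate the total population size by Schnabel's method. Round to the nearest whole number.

Σ MᵢCᵢ = 0·1250 + 1250·660 + 1737·552 + 2088·455 + 2343·647 + 2672·1263 = 0 + 825000 + 958824 + 950040 + 1515921 + 3374736 = 7624521
Σ Rᵢ = 0 + 173 + 201 + 200 + 318 + 707 = 1599
N̂ = 7624521 / 1599 ≈ 4768.3 → 4768

N ≈ 4768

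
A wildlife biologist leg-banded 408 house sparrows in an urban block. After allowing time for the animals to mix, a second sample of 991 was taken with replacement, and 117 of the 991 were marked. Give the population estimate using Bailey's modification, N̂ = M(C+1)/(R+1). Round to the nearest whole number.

N̂ = 408·(991+1)/(117+1) = 408·992/118 = 404736/118 ≈ 3430.0 → 3430

N ≈ 3430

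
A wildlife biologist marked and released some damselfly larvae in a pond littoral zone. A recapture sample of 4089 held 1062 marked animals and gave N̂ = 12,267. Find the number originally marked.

From N = M·C/R: M = N·R / C = 12267·1062 / 4089 = 13027554 / 4089 = 3186.

M = 3186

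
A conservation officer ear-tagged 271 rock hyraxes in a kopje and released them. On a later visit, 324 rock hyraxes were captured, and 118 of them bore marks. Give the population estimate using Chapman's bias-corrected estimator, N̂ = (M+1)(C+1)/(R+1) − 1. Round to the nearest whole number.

N̂ = (271+1)(324+1)/(118+1) − 1 = 272·325/119 − 1
= 88400/119 − 1 ≈ 742.9 − 1 ≈ 741.9 → 742

N ≈ 742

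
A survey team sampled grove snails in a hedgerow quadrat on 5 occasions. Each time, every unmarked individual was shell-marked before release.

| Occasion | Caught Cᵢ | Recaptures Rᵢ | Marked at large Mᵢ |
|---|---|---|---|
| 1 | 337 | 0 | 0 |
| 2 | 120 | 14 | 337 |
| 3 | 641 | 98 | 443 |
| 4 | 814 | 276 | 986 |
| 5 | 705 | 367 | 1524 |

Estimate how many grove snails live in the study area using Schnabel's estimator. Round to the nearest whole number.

Σ MᵢCᵢ = 0·337 + 337·120 + 443·641 + 986·814 + 1524·705 = 0 + 40440 + 283963 + 802604 + 1074420 = 2201427
Σ Rᵢ = 0 + 14 + 98 + 276 + 367 = 755
N̂ = 2201427 / 755 ≈ 2915.8 → 2916

N ≈ 2916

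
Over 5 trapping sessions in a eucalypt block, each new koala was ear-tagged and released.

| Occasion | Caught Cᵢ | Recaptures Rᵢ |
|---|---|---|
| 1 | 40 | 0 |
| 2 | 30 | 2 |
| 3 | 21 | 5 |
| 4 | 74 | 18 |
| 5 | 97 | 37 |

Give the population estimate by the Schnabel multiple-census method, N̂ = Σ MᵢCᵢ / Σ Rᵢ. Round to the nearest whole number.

N ≈ 362

Marked at large before each occasion: Mᵢ = Σⱼ<ᵢ (Cⱼ − Rⱼ) → M1=0, M2=40, M3=68, M4=84, M5=140
Σ MᵢCᵢ = 0·40 + 40·30 + 68·21 + 84·74 + 140·97 = 0 + 1200 + 1428 + 6216 + 13580 = 22424
Σ Rᵢ = 0 + 2 + 5 + 18 + 37 = 62
N̂ = 22424 / 62 ≈ 361.7 → 362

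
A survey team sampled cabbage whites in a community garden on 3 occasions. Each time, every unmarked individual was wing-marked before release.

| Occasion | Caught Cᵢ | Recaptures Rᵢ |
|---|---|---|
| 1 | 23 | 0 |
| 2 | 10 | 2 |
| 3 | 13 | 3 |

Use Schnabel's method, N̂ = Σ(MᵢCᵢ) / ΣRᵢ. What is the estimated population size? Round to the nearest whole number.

Marked at large before each occasion: Mᵢ = Σⱼ<ᵢ (Cⱼ − Rⱼ) → M1=0, M2=23, M3=31
Σ MᵢCᵢ = 0·23 + 23·10 + 31·13 = 0 + 230 + 403 = 633
Σ Rᵢ = 0 + 2 + 3 = 5
N̂ = 633 / 5 ≈ 126.6 → 127

N ≈ 127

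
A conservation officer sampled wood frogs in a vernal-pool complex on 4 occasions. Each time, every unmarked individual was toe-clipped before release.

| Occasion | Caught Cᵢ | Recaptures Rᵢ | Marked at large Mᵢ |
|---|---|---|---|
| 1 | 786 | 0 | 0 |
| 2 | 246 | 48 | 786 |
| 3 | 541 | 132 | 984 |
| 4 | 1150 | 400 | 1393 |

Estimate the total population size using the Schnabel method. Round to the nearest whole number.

Σ MᵢCᵢ = 0·786 + 786·246 + 984·541 + 1393·1150 = 0 + 193356 + 532344 + 1601950 = 2327650
Σ Rᵢ = 0 + 48 + 132 + 400 = 580
N̂ = 2327650 / 580 ≈ 4013.2 → 4013

N ≈ 4013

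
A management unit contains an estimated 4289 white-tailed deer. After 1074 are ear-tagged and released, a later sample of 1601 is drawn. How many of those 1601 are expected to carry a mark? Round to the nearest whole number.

The marked fraction of the population is 1074/4289, so in a sample of 1601 expect C·(M/N) marked.
E[R] = 1074 × 1601 / 4289 = 1719474 / 4289 ≈ 400.9 → 401

expected recaptures ≈ 401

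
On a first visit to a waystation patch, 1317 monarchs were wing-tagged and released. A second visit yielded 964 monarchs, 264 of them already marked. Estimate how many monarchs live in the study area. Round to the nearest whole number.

N ≈ 4809

If marked individuals mix randomly, R/C ≈ M/N, giving N ≈ M·C/R.
N = (1317 × 964) / 264 = 1269588 / 264 ≈ 4809.0 → 4809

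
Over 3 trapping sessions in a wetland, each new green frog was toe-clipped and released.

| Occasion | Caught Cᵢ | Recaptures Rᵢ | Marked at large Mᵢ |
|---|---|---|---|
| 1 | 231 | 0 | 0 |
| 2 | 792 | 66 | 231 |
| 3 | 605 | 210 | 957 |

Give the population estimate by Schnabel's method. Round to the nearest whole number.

N ≈ 2761

Σ MᵢCᵢ = 0·231 + 231·792 + 957·605 = 0 + 182952 + 578985 = 761937
Σ Rᵢ = 0 + 66 + 210 = 276
N̂ = 761937 / 276 ≈ 2760.6 → 2761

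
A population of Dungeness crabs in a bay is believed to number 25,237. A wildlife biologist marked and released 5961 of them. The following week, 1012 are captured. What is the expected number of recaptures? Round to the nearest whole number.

expected recaptures ≈ 239

Expected recaptures E[R] = M·C / N.
E[R] = 5961 × 1012 / 25237 = 6032532 / 25237 ≈ 239.0 → 239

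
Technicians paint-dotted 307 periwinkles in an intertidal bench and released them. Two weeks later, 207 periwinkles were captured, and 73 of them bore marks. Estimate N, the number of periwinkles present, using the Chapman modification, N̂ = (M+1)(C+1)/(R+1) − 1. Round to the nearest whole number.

N̂ = (307+1)(207+1)/(73+1) − 1 = 308·208/74 − 1
= 64064/74 − 1 ≈ 865.7 − 1 ≈ 864.7 → 865

N ≈ 865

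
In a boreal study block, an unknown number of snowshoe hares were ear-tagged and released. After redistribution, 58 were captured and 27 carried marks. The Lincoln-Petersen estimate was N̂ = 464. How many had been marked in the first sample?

M = 216

From N = M·C/R: M = N·R / C = 464·27 / 58 = 12528 / 58 = 216.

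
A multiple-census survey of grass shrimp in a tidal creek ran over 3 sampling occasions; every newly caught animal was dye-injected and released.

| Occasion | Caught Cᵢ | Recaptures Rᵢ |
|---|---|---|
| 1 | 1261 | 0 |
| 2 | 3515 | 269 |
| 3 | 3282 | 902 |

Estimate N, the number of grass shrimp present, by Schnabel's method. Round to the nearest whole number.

N ≈ 16,417

Marked at large before each occasion: Mᵢ = Σⱼ<ᵢ (Cⱼ − Rⱼ) → M1=0, M2=1261, M3=4507
Σ MᵢCᵢ = 0·1261 + 1261·3515 + 4507·3282 = 0 + 4432415 + 14791974 = 19224389
Σ Rᵢ = 0 + 269 + 902 = 1171
N̂ = 19224389 / 1171 ≈ 16417.1 → 16417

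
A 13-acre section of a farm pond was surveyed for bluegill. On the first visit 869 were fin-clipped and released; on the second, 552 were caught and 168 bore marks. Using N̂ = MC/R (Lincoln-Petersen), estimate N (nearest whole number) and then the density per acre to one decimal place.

N̂ = 869·552/168 = 479688/168 ≈ 2855.3 → 2855
Density = N̂ / area = 2855 / 13 ≈ 219.62 → 219.6 per acre

density ≈ 219.6 bluegill per acre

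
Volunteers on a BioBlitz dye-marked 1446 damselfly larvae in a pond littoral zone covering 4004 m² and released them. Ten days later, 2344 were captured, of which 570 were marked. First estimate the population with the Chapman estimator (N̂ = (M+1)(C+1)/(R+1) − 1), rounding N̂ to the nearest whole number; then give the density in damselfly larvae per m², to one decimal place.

density ≈ 1.5 damselfly larvae per m²

N̂ = 1447·2345/571 − 1 = 3393215/571 − 1 ≈ 5941.6 → 5942
Density = N̂ / area = 5942 / 4004 ≈ 1.48 → 1.5 per m²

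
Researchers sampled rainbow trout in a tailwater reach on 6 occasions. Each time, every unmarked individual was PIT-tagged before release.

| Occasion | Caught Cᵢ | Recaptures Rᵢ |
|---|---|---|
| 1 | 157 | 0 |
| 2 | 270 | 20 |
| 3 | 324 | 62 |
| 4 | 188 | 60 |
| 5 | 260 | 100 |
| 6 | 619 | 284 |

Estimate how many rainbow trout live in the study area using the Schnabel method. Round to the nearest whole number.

Marked at large before each occasion: Mᵢ = Σⱼ<ᵢ (Cⱼ − Rⱼ) → M1=0, M2=157, M3=407, M4=669, M5=797, M6=957
Σ MᵢCᵢ = 0·157 + 157·270 + 407·324 + 669·188 + 797·260 + 957·619 = 0 + 42390 + 131868 + 125772 + 207220 + 592383 = 1099633
Σ Rᵢ = 0 + 20 + 62 + 60 + 100 + 284 = 526
N̂ = 1099633 / 526 ≈ 2090.6 → 2091

N ≈ 2091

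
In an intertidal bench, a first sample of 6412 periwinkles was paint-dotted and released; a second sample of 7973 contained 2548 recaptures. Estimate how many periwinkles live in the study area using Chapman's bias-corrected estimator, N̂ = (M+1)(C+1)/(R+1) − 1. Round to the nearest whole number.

N̂ = (6412+1)(7973+1)/(2548+1) − 1 = 6413·7974/2549 − 1
= 51137262/2549 − 1 ≈ 20061.7 − 1 ≈ 20060.7 → 20061

N ≈ 20,061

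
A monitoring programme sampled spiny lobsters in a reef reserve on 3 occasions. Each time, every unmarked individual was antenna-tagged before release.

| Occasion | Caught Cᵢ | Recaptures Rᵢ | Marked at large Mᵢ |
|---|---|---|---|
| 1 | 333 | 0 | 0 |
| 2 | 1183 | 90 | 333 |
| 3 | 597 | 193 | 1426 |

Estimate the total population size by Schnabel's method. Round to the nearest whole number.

N ≈ 4400

Σ MᵢCᵢ = 0·333 + 333·1183 + 1426·597 = 0 + 393939 + 851322 = 1245261
Σ Rᵢ = 0 + 90 + 193 = 283
N̂ = 1245261 / 283 ≈ 4400.2 → 4400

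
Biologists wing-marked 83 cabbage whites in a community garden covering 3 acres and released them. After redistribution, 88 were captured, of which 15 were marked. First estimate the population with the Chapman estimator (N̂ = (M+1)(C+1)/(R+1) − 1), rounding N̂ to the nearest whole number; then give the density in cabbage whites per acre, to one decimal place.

N̂ = 84·89/16 − 1 = 7476/16 − 1 ≈ 466.2 → 466
Density = N̂ / area = 466 / 3 ≈ 155.33 → 155.3 per acre

density ≈ 155.3 cabbage whites per acre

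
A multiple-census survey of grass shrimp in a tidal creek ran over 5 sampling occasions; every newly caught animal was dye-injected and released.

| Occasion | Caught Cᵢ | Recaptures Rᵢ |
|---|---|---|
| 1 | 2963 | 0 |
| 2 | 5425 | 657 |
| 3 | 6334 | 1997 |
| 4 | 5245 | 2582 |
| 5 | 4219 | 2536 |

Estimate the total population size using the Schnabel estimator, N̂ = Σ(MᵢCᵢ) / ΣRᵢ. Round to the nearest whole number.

N ≈ 24,510

Marked at large before each occasion: Mᵢ = Σⱼ<ᵢ (Cⱼ − Rⱼ) → M1=0, M2=2963, M3=7731, M4=12068, M5=14731
Σ MᵢCᵢ = 0·2963 + 2963·5425 + 7731·6334 + 12068·5245 + 14731·4219 = 0 + 16074275 + 48968154 + 63296660 + 62150089 = 190489178
Σ Rᵢ = 0 + 657 + 1997 + 2582 + 2536 = 7772
N̂ = 190489178 / 7772 ≈ 24509.7 → 24510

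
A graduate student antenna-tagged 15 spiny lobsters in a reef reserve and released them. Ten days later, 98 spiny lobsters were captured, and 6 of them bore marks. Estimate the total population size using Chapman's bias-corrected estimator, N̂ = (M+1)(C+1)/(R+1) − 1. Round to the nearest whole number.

N̂ = (15+1)(98+1)/(6+1) − 1 = 16·99/7 − 1
= 1584/7 − 1 ≈ 226.3 − 1 ≈ 225.3 → 225

N ≈ 225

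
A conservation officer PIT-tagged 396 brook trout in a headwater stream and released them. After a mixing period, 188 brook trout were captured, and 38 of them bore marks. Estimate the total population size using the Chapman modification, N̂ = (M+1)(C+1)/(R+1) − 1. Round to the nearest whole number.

N̂ = (396+1)(188+1)/(38+1) − 1 = 397·189/39 − 1
= 75033/39 − 1 ≈ 1923.9 − 1 ≈ 1922.9 → 1923

N ≈ 1923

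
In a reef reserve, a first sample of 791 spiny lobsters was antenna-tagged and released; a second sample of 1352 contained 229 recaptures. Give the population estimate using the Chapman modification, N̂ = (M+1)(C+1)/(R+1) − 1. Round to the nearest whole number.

N̂ = (791+1)(1352+1)/(229+1) − 1 = 792·1353/230 − 1
= 1071576/230 − 1 ≈ 4659.0 − 1 ≈ 4658.0 → 4658

N ≈ 4658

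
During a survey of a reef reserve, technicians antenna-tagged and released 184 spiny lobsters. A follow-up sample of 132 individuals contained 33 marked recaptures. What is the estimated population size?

The marked fraction in the recapture sample should equal the marked fraction in the population: 33/132 = 184/N.
N = (184 × 132) / 33 = 24288 / 33 = 736

N = 736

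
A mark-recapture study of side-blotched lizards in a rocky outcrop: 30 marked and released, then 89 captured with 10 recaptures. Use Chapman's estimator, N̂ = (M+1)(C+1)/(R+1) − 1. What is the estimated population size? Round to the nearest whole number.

N ≈ 253

N̂ = (30+1)(89+1)/(10+1) − 1 = 31·90/11 − 1
= 2790/11 − 1 ≈ 253.6 − 1 ≈ 252.6 → 253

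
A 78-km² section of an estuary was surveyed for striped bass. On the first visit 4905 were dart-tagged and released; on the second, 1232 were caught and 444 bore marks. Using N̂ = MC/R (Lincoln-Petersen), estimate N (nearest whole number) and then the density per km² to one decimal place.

N̂ = 4905·1232/444 = 6042960/444 ≈ 13610.3 → 13610
Density = N̂ / area = 13610 / 78 ≈ 174.49 → 174.5 per km²

density ≈ 174.5 striped bass per km²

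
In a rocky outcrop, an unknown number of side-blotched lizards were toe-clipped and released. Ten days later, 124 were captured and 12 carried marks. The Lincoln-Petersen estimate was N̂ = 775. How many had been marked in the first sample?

From N = M·C/R: M = N·R / C = 775·12 / 124 = 9300 / 124 = 75.

M = 75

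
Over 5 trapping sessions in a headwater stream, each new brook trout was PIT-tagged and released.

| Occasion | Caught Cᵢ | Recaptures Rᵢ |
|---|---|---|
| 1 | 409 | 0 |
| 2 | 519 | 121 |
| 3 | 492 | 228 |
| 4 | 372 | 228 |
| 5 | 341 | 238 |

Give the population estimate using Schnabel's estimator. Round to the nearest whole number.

Marked at large before each occasion: Mᵢ = Σⱼ<ᵢ (Cⱼ − Rⱼ) → M1=0, M2=409, M3=807, M4=1071, M5=1215
Σ MᵢCᵢ = 0·409 + 409·519 + 807·492 + 1071·372 + 1215·341 = 0 + 212271 + 397044 + 398412 + 414315 = 1422042
Σ Rᵢ = 0 + 121 + 228 + 228 + 238 = 815
N̂ = 1422042 / 815 ≈ 1744.8 → 1745

N ≈ 1745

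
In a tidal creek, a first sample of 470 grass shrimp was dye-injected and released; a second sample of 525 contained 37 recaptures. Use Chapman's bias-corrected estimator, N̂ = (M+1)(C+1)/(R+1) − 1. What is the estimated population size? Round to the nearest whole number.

N ≈ 6519

N̂ = (470+1)(525+1)/(37+1) − 1 = 471·526/38 − 1
= 247746/38 − 1 ≈ 6519.6 − 1 ≈ 6518.6 → 6519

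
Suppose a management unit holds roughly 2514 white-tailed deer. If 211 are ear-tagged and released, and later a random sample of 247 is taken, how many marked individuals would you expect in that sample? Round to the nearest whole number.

expected recaptures ≈ 21

The marked fraction of the population is 211/2514, so in a sample of 247 expect C·(M/N) marked.
E[R] = 211 × 247 / 2514 = 52117 / 2514 ≈ 20.7 → 21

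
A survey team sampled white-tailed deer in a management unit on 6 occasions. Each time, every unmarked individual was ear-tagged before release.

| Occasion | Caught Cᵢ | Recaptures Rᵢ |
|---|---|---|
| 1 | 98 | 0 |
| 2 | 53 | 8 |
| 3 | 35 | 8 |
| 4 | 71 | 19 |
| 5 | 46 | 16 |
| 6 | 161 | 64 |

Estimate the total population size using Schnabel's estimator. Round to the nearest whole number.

Marked at large before each occasion: Mᵢ = Σⱼ<ᵢ (Cⱼ − Rⱼ) → M1=0, M2=98, M3=143, M4=170, M5=222, M6=252
Σ MᵢCᵢ = 0·98 + 98·53 + 143·35 + 170·71 + 222·46 + 252·161 = 0 + 5194 + 5005 + 12070 + 10212 + 40572 = 73053
Σ Rᵢ = 0 + 8 + 8 + 19 + 16 + 64 = 115
N̂ = 73053 / 115 ≈ 635.2 → 635

N ≈ 635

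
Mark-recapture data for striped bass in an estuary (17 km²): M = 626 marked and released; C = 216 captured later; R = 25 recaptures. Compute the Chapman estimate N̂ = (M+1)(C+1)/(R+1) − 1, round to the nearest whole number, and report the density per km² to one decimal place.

N̂ = 627·217/26 − 1 = 136059/26 − 1 ≈ 5232.0 → 5232
Density = N̂ / area = 5232 / 17 ≈ 307.76 → 307.8 per km²

density ≈ 307.8 striped bass per km²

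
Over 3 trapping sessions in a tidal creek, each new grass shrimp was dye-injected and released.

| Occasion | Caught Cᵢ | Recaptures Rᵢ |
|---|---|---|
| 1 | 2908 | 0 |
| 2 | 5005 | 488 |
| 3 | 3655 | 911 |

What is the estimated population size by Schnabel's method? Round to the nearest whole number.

Marked at large before each occasion: Mᵢ = Σⱼ<ᵢ (Cⱼ − Rⱼ) → M1=0, M2=2908, M3=7425
Σ MᵢCᵢ = 0·2908 + 2908·5005 + 7425·3655 = 0 + 14554540 + 27138375 = 41692915
Σ Rᵢ = 0 + 488 + 911 = 1399
N̂ = 41692915 / 1399 ≈ 29801.9 → 29802

N ≈ 29,802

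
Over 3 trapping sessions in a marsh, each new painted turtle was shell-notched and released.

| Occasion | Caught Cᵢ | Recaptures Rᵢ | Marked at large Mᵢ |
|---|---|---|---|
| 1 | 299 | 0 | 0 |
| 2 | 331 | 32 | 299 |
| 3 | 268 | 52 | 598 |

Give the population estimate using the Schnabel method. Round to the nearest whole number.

Σ MᵢCᵢ = 0·299 + 299·331 + 598·268 = 0 + 98969 + 160264 = 259233
Σ Rᵢ = 0 + 32 + 52 = 84
N̂ = 259233 / 84 ≈ 3086.1 → 3086

N ≈ 3086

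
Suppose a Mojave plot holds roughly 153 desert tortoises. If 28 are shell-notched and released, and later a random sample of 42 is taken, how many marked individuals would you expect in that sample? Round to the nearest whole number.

The marked fraction of the population is 28/153, so in a sample of 42 expect C·(M/N) marked.
E[R] = 28 × 42 / 153 = 1176 / 153 ≈ 7.7 → 8

expected recaptures ≈ 8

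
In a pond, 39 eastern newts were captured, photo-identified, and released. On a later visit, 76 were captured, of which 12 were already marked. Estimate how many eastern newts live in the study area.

N = 247

The marked fraction in the recapture sample should equal the marked fraction in the population: 12/76 = 39/N.
N = (39 × 76) / 12 = 2964 / 12 = 247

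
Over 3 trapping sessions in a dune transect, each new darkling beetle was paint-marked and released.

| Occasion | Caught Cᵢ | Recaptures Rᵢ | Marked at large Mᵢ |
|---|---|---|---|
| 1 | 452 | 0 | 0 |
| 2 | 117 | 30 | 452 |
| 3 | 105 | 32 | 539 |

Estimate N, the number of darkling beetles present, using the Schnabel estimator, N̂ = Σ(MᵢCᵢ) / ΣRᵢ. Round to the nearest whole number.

N ≈ 1766

Σ MᵢCᵢ = 0·452 + 452·117 + 539·105 = 0 + 52884 + 56595 = 109479
Σ Rᵢ = 0 + 30 + 32 = 62
N̂ = 109479 / 62 ≈ 1765.8 → 1766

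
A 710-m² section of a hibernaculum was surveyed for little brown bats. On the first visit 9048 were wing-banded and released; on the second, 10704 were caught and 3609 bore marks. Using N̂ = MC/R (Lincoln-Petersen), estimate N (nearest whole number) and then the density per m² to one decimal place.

N̂ = 9048·10704/3609 = 96849792/3609 ≈ 26835.6 → 26836
Density = N̂ / area = 26836 / 710 ≈ 37.80 → 37.8 per m²

density ≈ 37.8 little brown bats per m²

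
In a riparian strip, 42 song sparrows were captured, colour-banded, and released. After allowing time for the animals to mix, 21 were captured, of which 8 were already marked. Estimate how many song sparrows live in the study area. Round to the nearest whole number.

N = (42 × 21) / 8 = 882 / 8 ≈ 110.2 → 110

N ≈ 110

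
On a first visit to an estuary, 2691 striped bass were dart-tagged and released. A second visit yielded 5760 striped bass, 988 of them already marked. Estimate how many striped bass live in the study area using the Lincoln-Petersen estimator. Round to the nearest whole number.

N = (2691 × 5760) / 988 = 15500160 / 988 ≈ 15688.4 → 15688

N ≈ 15,688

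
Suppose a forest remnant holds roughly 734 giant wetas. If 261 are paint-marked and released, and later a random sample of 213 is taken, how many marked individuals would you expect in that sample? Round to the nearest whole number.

expected recaptures ≈ 76

The marked fraction of the population is 261/734, so in a sample of 213 expect C·(M/N) marked.
E[R] = 261 × 213 / 734 = 55593 / 734 ≈ 75.7 → 76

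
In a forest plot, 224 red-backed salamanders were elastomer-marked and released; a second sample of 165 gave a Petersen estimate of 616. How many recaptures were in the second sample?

R = 60

From N = M·C/R: R = M·C / N = 224·165 / 616 = 36960 / 616 = 60.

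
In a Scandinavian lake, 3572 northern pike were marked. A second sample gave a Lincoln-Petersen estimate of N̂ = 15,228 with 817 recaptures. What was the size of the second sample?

From N = M·C/R: C = N·R / M = 15228·817 / 3572 = 12441276 / 3572 = 3483.

C = 3483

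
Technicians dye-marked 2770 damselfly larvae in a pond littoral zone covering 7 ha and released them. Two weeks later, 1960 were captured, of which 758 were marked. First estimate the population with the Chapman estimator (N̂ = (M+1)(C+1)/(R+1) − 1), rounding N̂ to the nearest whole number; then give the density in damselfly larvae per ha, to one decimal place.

N̂ = 2771·1961/759 − 1 = 5433931/759 − 1 ≈ 7158.3 → 7158
Density = N̂ / area = 7158 / 7 ≈ 1022.57 → 1022.6 per ha

density ≈ 1022.6 damselfly larvae per ha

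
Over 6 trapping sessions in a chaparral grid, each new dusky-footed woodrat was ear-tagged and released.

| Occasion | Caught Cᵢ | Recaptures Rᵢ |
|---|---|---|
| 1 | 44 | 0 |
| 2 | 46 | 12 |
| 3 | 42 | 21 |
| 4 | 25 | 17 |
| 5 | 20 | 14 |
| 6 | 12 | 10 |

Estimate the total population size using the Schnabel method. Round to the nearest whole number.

Marked at large before each occasion: Mᵢ = Σⱼ<ᵢ (Cⱼ − Rⱼ) → M1=0, M2=44, M3=78, M4=99, M5=107, M6=113
Σ MᵢCᵢ = 0·44 + 44·46 + 78·42 + 99·25 + 107·20 + 113·12 = 0 + 2024 + 3276 + 2475 + 2140 + 1356 = 11271
Σ Rᵢ = 0 + 12 + 21 + 17 + 14 + 10 = 74
N̂ = 11271 / 74 ≈ 152.3 → 152

N ≈ 152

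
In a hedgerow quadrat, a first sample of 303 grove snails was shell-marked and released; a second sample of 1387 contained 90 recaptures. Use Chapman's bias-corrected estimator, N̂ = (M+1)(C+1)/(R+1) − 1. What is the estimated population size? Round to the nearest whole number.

N̂ = (303+1)(1387+1)/(90+1) − 1 = 304·1388/91 − 1
= 421952/91 − 1 ≈ 4636.8 − 1 ≈ 4635.8 → 4636

N ≈ 4636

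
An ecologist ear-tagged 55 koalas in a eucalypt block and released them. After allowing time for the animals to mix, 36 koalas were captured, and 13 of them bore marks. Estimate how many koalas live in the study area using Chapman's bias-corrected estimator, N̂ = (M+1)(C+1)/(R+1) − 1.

N = 147

N̂ = (55+1)(36+1)/(13+1) − 1 = 56·37/14 − 1
= 2072/14 − 1 = 148 − 1 = 147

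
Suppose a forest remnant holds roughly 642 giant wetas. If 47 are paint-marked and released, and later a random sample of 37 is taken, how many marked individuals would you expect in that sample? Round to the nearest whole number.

expected recaptures ≈ 3

Expected recaptures E[R] = M·C / N.
E[R] = 47 × 37 / 642 = 1739 / 642 ≈ 2.7 → 3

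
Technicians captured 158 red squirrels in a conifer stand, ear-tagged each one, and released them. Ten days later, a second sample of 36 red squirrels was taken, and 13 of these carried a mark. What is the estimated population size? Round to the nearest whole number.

Lincoln-Petersen assumes M/N = R/C, so N = M·C / R.
N = (158 × 36) / 13 = 5688 / 13 ≈ 437.5 → 438

N ≈ 438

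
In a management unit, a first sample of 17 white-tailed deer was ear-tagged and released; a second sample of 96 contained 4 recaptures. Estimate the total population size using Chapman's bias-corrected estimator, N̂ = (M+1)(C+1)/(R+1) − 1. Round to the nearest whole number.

N̂ = (17+1)(96+1)/(4+1) − 1 = 18·97/5 − 1
= 1746/5 − 1 ≈ 349.2 − 1 ≈ 348.2 → 348

N ≈ 348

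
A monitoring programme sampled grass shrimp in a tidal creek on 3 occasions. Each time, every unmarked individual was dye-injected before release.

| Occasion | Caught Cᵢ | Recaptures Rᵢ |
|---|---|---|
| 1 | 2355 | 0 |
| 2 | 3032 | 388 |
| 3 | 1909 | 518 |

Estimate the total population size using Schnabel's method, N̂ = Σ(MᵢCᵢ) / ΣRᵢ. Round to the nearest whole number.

Marked at large before each occasion: Mᵢ = Σⱼ<ᵢ (Cⱼ − Rⱼ) → M1=0, M2=2355, M3=4999
Σ MᵢCᵢ = 0·2355 + 2355·3032 + 4999·1909 = 0 + 7140360 + 9543091 = 16683451
Σ Rᵢ = 0 + 388 + 518 = 906
N̂ = 16683451 / 906 ≈ 18414.4 → 18414

N ≈ 18,414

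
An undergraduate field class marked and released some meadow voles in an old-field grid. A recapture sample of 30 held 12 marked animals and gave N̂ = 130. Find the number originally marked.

From N = M·C/R: M = N·R / C = 130·12 / 30 = 1560 / 30 = 52.

M = 52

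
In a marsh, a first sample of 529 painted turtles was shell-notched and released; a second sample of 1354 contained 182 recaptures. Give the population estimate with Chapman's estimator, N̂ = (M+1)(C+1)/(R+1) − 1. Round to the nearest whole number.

N̂ = (529+1)(1354+1)/(182+1) − 1 = 530·1355/183 − 1
= 718150/183 − 1 ≈ 3924.3 − 1 ≈ 3923.3 → 3923

N ≈ 3923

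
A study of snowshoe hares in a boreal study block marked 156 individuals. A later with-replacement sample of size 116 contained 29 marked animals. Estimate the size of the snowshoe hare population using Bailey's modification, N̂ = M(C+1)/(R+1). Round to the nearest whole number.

N̂ = 156·(116+1)/(29+1) = 156·117/30 = 18252/30 ≈ 608.4 → 608

N ≈ 608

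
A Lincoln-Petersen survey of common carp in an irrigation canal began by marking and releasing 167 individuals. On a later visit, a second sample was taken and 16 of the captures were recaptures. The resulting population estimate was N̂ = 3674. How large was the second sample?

C = 352

From N = M·C/R: C = N·R / M = 3674·16 / 167 = 58784 / 167 = 352.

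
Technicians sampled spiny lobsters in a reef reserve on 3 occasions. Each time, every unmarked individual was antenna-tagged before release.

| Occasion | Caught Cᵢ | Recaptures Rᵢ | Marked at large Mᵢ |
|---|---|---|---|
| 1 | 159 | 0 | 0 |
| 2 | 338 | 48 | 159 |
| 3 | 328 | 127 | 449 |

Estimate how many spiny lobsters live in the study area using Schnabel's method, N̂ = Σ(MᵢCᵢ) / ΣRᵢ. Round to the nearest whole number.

Σ MᵢCᵢ = 0·159 + 159·338 + 449·328 = 0 + 53742 + 147272 = 201014
Σ Rᵢ = 0 + 48 + 127 = 175
N̂ = 201014 / 175 ≈ 1148.7 → 1149

N ≈ 1149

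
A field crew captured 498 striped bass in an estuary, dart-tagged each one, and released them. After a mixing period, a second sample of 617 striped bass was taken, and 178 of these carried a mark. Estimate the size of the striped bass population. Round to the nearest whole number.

If marked individuals mix randomly, R/C ≈ M/N, giving N ≈ M·C/R.
N = (498 × 617) / 178 = 307266 / 178 ≈ 1726.2 → 1726

N ≈ 1726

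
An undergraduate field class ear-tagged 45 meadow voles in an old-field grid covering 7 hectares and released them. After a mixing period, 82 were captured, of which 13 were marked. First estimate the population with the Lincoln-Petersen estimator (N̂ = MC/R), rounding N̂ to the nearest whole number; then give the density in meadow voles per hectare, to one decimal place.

N̂ = 45·82/13 = 3690/13 ≈ 283.8 → 284
Density = N̂ / area = 284 / 7 ≈ 40.57 → 40.6 per hectare

density ≈ 40.6 meadow voles per hectare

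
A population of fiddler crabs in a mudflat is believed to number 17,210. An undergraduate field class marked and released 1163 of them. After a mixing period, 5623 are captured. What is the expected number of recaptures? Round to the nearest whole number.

Expected recaptures E[R] = M·C / N.
E[R] = 1163 × 5623 / 17210 = 6539549 / 17210 ≈ 380.0 → 380

expected recaptures ≈ 380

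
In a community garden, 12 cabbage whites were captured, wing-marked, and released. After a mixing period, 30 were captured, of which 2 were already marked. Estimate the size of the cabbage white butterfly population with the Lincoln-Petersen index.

The marked fraction in the recapture sample should equal the marked fraction in the population: 2/30 = 12/N.
N = (12 × 30) / 2 = 360 / 2 = 180

N = 180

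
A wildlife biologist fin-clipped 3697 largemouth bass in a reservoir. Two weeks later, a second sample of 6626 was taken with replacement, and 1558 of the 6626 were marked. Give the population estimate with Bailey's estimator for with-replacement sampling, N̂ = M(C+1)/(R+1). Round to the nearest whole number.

N ≈ 15,715

N̂ = 3697·(6626+1)/(1558+1) = 3697·6627/1559 = 24500019/1559 ≈ 15715.2 → 15715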